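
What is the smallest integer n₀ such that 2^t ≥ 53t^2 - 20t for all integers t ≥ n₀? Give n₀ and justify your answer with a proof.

At t = 13: 8192 < 8697, so the inequality fails and n₀ ≥ 14. We prove 2^t ≥ 53t^2 - 20t for all t ≥ 14.
When t = 14: 2^t = 16384 and 53t^2 - 20t = 10108, so 16384 ≥ 10108.
Inductive step: suppose the statement holds for some k ≥ 14, so 2^k ≥ 53k^2 - 20k.
Then 2^(k + 1) = 2·(2^k) ≥ 2·(53k^2 - 20k).
Also, for k ≥ 14 we have 2·(53k^2 - 20k) ≥ 53(k+1)^2 - 20(k+1), since 2·(53k^2 - 20k) − (53(k+1)^2 - 20(k+1)) = 53k^2 - 126k - 33, which is nonnegative for all k ≥ 14.
Combining, 2^(k + 1) ≥ 53(k+1)^2 - 20(k+1).
This completes the induction.
Hence the smallest such n₀ is 14.

n₀ = 14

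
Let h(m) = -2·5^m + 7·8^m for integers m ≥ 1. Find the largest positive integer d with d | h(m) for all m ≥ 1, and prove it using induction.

Computing the first values: h(1) = 46 and h(2) = 398; gcd(46, 398) = 2, so d ≤ 2.
We prove 2 | -2·5^m + 7·8^m for all m ≥ 1 by induction on m.
For the base case m = 1: h(1) = 46 = 2·(23), so 2 | h(1).
Inductive step: assume the claim holds for m = j, i.e. 2 | h(j). Then
h(j+1) − 8·h(j) = (-2·5^(j+1) + 7·8^(j+1)) − 8·(-2·5^j + 7·8^j) = (-2)·5^j·(5 − 8) = (6)·5^j. Since 2 | h(j) by the inductive hypothesis, 2 | 8·h(j); and 2 | 6 since 6 = 2·3. Therefore 2 | h(j+1).
By induction, the statement is established for all m ≥ 1.
Therefore the largest such d is 2.

d = 2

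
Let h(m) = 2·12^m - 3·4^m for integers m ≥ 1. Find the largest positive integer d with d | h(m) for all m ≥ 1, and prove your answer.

d = 12

Computing the first values: h(1) = 12 and h(2) = 240; gcd(12, 240) = 12, so d ≤ 12.
We prove 12 | 2·12^m - 3·4^m for all m ≥ 1 by induction on m.
For the base case m = 1: h(1) = 12 = 12·(1), so 12 | h(1).
For the inductive step, assume it holds for an arbitrary i ≥ 1, i.e. 12 | h(i). Then
h(i+1) − 12·h(i) = (2·12^(i+1) - 3·4^(i+1)) − 12·(2·12^i - 3·4^i) = (-3)·4^i·(4 − 12) = (24)·4^i. Since 12 | h(i) by the inductive hypothesis, 12 | 12·h(i); and 12 | 24 since 24 = 12·2. Therefore 12 | h(i+1).
This completes the induction.
Therefore the largest such d is 12.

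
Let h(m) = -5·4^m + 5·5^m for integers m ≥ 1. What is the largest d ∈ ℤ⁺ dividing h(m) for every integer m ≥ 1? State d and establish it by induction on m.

d = 5

Computing the first values: h(1) = 5 and h(2) = 45; gcd(5, 45) = 5, so d ≤ 5.
We prove 5 | -5·4^m + 5·5^m for all m ≥ 1 by induction on m.
Base step (m = 1): h(1) = 5 = 5·(1), so 5 | h(1).
Inductive step: suppose the statement holds for some j ≥ 1, i.e. 5 | h(j). Then
h(j+1) − 5·h(j) = (-5·4^(j+1) + 5·5^(j+1)) − 5·(-5·4^j + 5·5^j) = (-5)·4^j·(4 − 5) = (5)·4^j. Since 5 | h(j) by the inductive hypothesis, 5 | 5·h(j); and 5 | 5 since 5 = 5·1. Therefore 5 | h(j+1).
By the principle of mathematical induction, the result holds for all m ≥ 1.
Therefore the largest such d is 5.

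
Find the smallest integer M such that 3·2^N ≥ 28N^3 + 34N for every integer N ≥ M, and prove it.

M = 15

At N = 14: 49152 < 77308, so the inequality fails and M ≥ 15. We prove 3·2^N ≥ 28N^3 + 34N for all N ≥ 15.
Base case (N = 15): 3·2^N = 98304 and 28N^3 + 34N = 95010, so 98304 ≥ 95010.
For the inductive step, assume it holds for an arbitrary p ≥ 15, so 3·2^p ≥ 28p^3 + 34p.
Then 3·2^(p + 1) = 2·(3·2^p) ≥ 2·(28p^3 + 34p).
Also, for p ≥ 15 we have 2·(28p^3 + 34p) ≥ 28(p+1)^3 + 34(p+1), since 2·(28p^3 + 34p) − (28(p+1)^3 + 34(p+1)) = 28p^3 - 84p^2 - 50p - 62, which is nonnegative for all p ≥ 15.
Combining, 3·2^(p + 1) ≥ 28(p+1)^3 + 34(p+1).
By the principle of mathematical induction, the result holds for all N ≥ 15.
Hence the smallest such M is 15.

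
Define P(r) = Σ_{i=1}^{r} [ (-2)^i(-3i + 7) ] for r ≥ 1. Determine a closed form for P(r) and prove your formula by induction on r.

P(r) = 2(-2)^r(-r + 2) - 4

We claim P(r) = 2(-2)^r(-r + 2) - 4 for all r ≥ 1.
When r = 1: P(1) = -8, and the closed form gives -8. They agree.
For the inductive step, assume it holds for an arbitrary i ≥ 1, so P(i) = 2(-2)^i(-i + 2) - 4.
Then P(i+1) = P(i) + ((-2)^(i + 1)(-3i + 4)) = (2(-2)^i(-i + 2) - 4) + ((-2)^(i + 1)(-3i + 4)).
Simplifying, P(i+1) = 4(-2)^i·i - 4(-2)^i - 4 = 2(-2)^(i+1)(-(i+1) + 2) - 4,
which is the closed form with r = i+1.
This completes the induction.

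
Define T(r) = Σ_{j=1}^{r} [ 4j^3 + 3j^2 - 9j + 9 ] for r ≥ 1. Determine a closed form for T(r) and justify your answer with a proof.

T(r) = r(r^3 + 3r^2 - 2r + 5)

We claim T(r) = r(r^3 + 3r^2 - 2r + 5) for all r ≥ 1.
Base step (r = 1): T(1) = 7, and the closed form gives 7. They agree.
For the inductive step, assume it holds for an arbitrary j ≥ 1, so T(j) = j(j^3 + 3j^2 - 2j + 5).
Then T(j+1) = T(j) + (4j^3 + 15j^2 + 9j + 7) = (j(j^3 + 3j^2 - 2j + 5)) + (4j^3 + 15j^2 + 9j + 7).
Simplifying, T(j+1) = (j + 1)(j^3 + 6j^2 + 7j + 7) = (j+1)((j+1)^3 + 3(j+1)^2 - 2(j+1) + 5),
which is the closed form with r = j+1.
This completes the induction.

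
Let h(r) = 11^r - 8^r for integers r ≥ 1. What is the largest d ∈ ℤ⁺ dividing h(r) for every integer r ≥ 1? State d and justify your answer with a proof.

d = 3

Computing the first values: h(1) = 3 and h(2) = 57; gcd(3, 57) = 3, so d ≤ 3.
We prove 3 | 11^r - 8^r for all r ≥ 1 by induction on r.
When r = 1: h(1) = 3 = 3·(1), so 3 | h(1).
Inductive step: assume the claim holds for r = m, i.e. 3 | h(m). Then
11^{m+1} − 8^{m+1} = 11·11^m − 8·8^m = 11·(11^m − 8^m) + (3)·8^m. The first term is divisible by 3 by the inductive hypothesis, and the second term (3)·8^m is divisible by 3 since 3 | 3. Hence 3 | h(m+1).
This completes the induction.
Therefore the largest such d is 3.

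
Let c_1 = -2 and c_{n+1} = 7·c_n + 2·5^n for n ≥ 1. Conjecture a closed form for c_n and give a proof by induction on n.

Computing the first terms: c_1 = -2, c_2 = -4, c_3 = 22. This suggests c_n = -5^n + 3·7^(n - 1).
Base case (n = 1): the formula gives -2 = -2 = c_1.
For the inductive step, assume it holds for an arbitrary p ≥ 1, so c_p = -5^p + 3·7^(p - 1).
Then c_{p+1} = 7·c_p + 2·5^p = 7·(-5^p + 3·7^(p - 1)) + 2·5^p = -5^(p + 1) + 3·7^p = -5^(p+1) + 3·7^((p+1) - 1),
which is the claimed formula at n = p+1.
This completes the induction.

c_n = -5^n + 3·7^(n - 1)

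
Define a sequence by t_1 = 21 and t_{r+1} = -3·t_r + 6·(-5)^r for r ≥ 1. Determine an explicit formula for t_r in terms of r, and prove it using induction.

t_r = -2(-3)^r - 3(-5)^r

Computing the first terms: t_1 = 21, t_2 = -93, t_3 = 429. This suggests t_r = -2(-3)^r - 3(-5)^r.
When r = 1: the formula gives 21 = 21 = t_1.
For the inductive step, assume it holds for an arbitrary i ≥ 1, so t_i = -2(-3)^i - 3(-5)^i.
Then t_{i+1} = -3·t_i + 6·(-5)^i = -3·(-2(-3)^i - 3(-5)^i) + 6·(-5)^i = -2(-3)^(i + 1) - 3(-5)^(i + 1),
which is the claimed formula at r = i+1.
This completes the induction.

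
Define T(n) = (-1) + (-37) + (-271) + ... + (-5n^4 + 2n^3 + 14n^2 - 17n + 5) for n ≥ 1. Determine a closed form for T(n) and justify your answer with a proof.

We claim T(n) = -n(n^4 + 2n^3 - 4n^2 + n + 1) for all n ≥ 1.
When n = 1: T(1) = -1, and the closed form gives -1. They agree.
Inductive step: assume the claim holds for n = m, so T(m) = m(-m^4 - 2m^3 + 4m^2 - m - 1).
Then T(m+1) = T(m) + (-5m^4 - 18m^3 - 10m^2 - 3m - 1) = (m(-m^4 - 2m^3 + 4m^2 - m - 1)) + (-5m^4 - 18m^3 - 10m^2 - 3m - 1).
Simplifying, T(m+1) = -(m + 1)(m^4 + 6m^3 + 8m^2 + 3m + 1) = -(m+1)((m+1)^4 + 2(m+1)^3 - 4(m+1)^2 + (m+1) + 1),
which is the closed form with n = m+1.
This completes the induction.

T(n) = -n(n^4 + 2n^3 - 4n^2 + n + 1)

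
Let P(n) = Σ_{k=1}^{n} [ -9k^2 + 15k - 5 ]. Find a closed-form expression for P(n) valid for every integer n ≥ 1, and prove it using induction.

P(n) = -n(3n^2 - 3n - 1)

We claim P(n) = -n(3n^2 - 3n - 1) for all n ≥ 1.
Base case (n = 1): P(1) = 1, and the closed form gives 1. They agree.
Inductive step: assume the claim holds for n = k, so P(k) = k(-3k^2 + 3k + 1).
Then P(k+1) = P(k) + (-9k^2 - 3k + 1) = (k(-3k^2 + 3k + 1)) + (-9k^2 - 3k + 1).
Simplifying, P(k+1) = -(k + 1)(3k^2 + 3k - 1) = -(k+1)(3(k+1)^2 - 3(k+1) - 1),
which is the closed form with n = k+1.
Hence, by induction on n, the claim holds for every n ≥ 1.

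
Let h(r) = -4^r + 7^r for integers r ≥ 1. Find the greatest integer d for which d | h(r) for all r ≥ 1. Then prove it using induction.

d = 3

Computing the first values: h(1) = 3 and h(2) = 33; gcd(3, 33) = 3, so d ≤ 3.
We prove 3 | -4^r + 7^r for all r ≥ 1 by induction on r.
Base case (r = 1): h(1) = 3 = 3·(1), so 3 | h(1).
Suppose the result is true for r = p, i.e. 3 | h(p). Then
7^{p+1} − 4^{p+1} = 7·7^p − 4·4^p = 7·(7^p − 4^p) + (3)·4^p. The first term is divisible by 3 by the inductive hypothesis, and the second term (3)·4^p is divisible by 3 since 3 | 3. Hence 3 | h(p+1).
Hence, by induction on r, the claim holds for every r ≥ 1.
Therefore the largest such d is 3.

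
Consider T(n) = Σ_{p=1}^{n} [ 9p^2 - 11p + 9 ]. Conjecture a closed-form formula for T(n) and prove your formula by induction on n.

T(n) = n(3n^2 - n + 5)

We claim T(n) = n(3n^2 - n + 5) for all n ≥ 1.
When n = 1: T(1) = 7, and the closed form gives 7. They agree.
Inductive step: suppose the statement holds for some p ≥ 1, so T(p) = p(3p^2 - p + 5).
Then T(p+1) = T(p) + (9p^2 + 7p + 7) = (p(3p^2 - p + 5)) + (9p^2 + 7p + 7).
Simplifying, T(p+1) = (p + 1)(3p^2 + 5p + 7) = (p+1)(3(p+1)^2 - (p+1) + 5),
which is the closed form with n = p+1.
Hence, by induction on n, the claim holds for every n ≥ 1.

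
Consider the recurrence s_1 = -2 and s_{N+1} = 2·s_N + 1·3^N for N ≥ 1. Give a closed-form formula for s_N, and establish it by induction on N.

Computing the first terms: s_1 = -2, s_2 = -1, s_3 = 7. This suggests s_N = -5·2^(N - 1) + 3^N.
Base case (N = 1): the formula gives -2 = -2 = s_1.
For the inductive step, assume it holds for an arbitrary m ≥ 1, so s_m = -5·2^(m - 1) + 3^m.
Then s_{m+1} = 2·s_m + 1·3^m = 2·(-5·2^(m - 1) + 3^m) + 1·3^m = -5·2^m + 3^(m + 1) = -5·2^((m+1) - 1) + 3^(m+1),
which is the claimed formula at N = m+1.
By the principle of mathematical induction, the result holds for all N ≥ 1.

s_N = -5·2^(N - 1) + 3^N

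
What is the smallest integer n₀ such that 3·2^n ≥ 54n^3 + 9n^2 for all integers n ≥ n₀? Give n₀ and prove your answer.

n₀ = 17

At n = 16: 196608 < 223488, so the inequality fails and n₀ ≥ 17. We prove 3·2^n ≥ 54n^3 + 9n^2 for all n ≥ 17.
Base step (n = 17): 3·2^n = 393216 and 54n^3 + 9n^2 = 267903, so 393216 ≥ 267903.
For the inductive step, assume it holds for an arbitrary j ≥ 17, so 3·2^j ≥ 54j^3 + 9j^2.
Then 3·2^(j + 1) = 2·(3·2^j) ≥ 2·(54j^3 + 9j^2).
Also, for j ≥ 17 we have 2·(54j^3 + 9j^2) ≥ 54(j+1)^3 + 9(j+1)^2, since 2·(54j^3 + 9j^2) − (54(j+1)^3 + 9(j+1)^2) = 54j^3 - 153j^2 - 180j - 63, which is nonnegative for all j ≥ 17.
Combining, 3·2^(j + 1) ≥ 54(j+1)^3 + 9(j+1)^2.
By the principle of mathematical induction, the result holds for all n ≥ 17.
Hence the smallest such n₀ is 17.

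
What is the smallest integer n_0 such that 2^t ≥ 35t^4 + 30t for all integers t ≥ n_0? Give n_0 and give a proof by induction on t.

At t = 23: 8388608 < 9795125, so the inequality fails and n_0 ≥ 24. We prove 2^t ≥ 35t^4 + 30t for all t ≥ 24.
When t = 24: 2^t = 16777216 and 35t^4 + 30t = 11612880, so 16777216 ≥ 11612880.
Inductive step: suppose the statement holds for some m ≥ 24, so 2^m ≥ 35m^4 + 30m.
Then 2^(m + 1) = 2·(2^m) ≥ 2·(35m^4 + 30m).
Also, for m ≥ 24 we have 2·(35m^4 + 30m) ≥ 35(m+1)^4 + 30(m+1), since 2·(35m^4 + 30m) − (35(m+1)^4 + 30(m+1)) = 35m^4 - 140m^3 - 210m^2 - 110m - 65, which is nonnegative for all m ≥ 24.
Combining, 2^(m + 1) ≥ 35(m+1)^4 + 30(m+1).
By the principle of mathematical induction, the result holds for all t ≥ 24.
Hence the smallest such n_0 is 24.

n_0 = 24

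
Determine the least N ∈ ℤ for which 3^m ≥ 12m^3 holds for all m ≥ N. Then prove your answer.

At m = 7: 2187 < 4116, so the inequality fails and N ≥ 8. We prove 3^m ≥ 12m^3 for all m ≥ 8.
When m = 8: 3^m = 6561 and 12m^3 = 6144, so 6561 ≥ 6144.
Inductive step: assume the claim holds for m = p, so 3^p ≥ 12p^3.
Then 3^(p + 1) = 3·(3^p) ≥ 3·(12p^3).
Also, for p ≥ 8 we have 3·(12p^3) ≥ 12(p+1)^3, since 3 ≥ (1 + 1/p)^3 for all p ≥ 8.
Combining, 3^(p + 1) ≥ 12(p+1)^3.
By the principle of mathematical induction, the result holds for all m ≥ 8.
Hence the smallest such N is 8.

N = 8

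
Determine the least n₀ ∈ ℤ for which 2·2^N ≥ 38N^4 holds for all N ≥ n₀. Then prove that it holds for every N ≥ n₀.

n₀ = 23

At N = 22: 8388608 < 8901728, so the inequality fails and n₀ ≥ 23. We prove 2·2^N ≥ 38N^4 for all N ≥ 23.
When N = 23: 2·2^N = 16777216 and 38N^4 = 10633958, so 16777216 ≥ 10633958.
Suppose the result is true for N = r, so 2·2^r ≥ 38r^4.
Then 2·2^(r + 1) = 2·(2·2^r) ≥ 2·(38r^4).
Also, for r ≥ 23 we have 2·(38r^4) ≥ 38(r+1)^4, since 2 ≥ (1 + 1/r)^4 for all r ≥ 23.
Combining, 2·2^(r + 1) ≥ 38(r+1)^4.
By the principle of mathematical induction, the result holds for all N ≥ 23.
Hence the smallest such n₀ is 23.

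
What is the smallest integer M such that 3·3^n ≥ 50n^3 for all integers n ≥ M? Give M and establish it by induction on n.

M = 9

At n = 8: 19683 < 25600, so the inequality fails and M ≥ 9. We prove 3·3^n ≥ 50n^3 for all n ≥ 9.
For the base case n = 9: 3·3^n = 59049 and 50n^3 = 36450, so 59049 ≥ 36450.
Inductive step: suppose the statement holds for some j ≥ 9, so 3·3^j ≥ 50j^3.
Then 3·3^(j + 1) = 3·(3·3^j) ≥ 3·(50j^3).
Also, for j ≥ 9 we have 3·(50j^3) ≥ 50(j+1)^3, since 3 ≥ (1 + 1/j)^3 for all j ≥ 9.
Combining, 3·3^(j + 1) ≥ 50(j+1)^3.
By induction, the statement is established for all n ≥ 9.
Hence the smallest such M is 9.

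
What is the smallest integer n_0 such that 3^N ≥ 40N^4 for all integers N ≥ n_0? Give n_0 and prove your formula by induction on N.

At N = 12: 531441 < 829440, so the inequality fails and n_0 ≥ 13. We prove 3^N ≥ 40N^4 for all N ≥ 13.
Base step (N = 13): 3^N = 1594323 and 40N^4 = 1142440, so 1594323 ≥ 1142440.
Suppose the result is true for N = k, so 3^k ≥ 40k^4.
Then 3^(k + 1) = 3·(3^k) ≥ 3·(40k^4).
Also, for k ≥ 13 we have 3·(40k^4) ≥ 40(k+1)^4, since 3 ≥ (1 + 1/k)^4 for all k ≥ 13.
Combining, 3^(k + 1) ≥ 40(k+1)^4.
Hence, by induction on N, the claim holds for every N ≥ 13.
Hence the smallest such n_0 is 13.

n_0 = 13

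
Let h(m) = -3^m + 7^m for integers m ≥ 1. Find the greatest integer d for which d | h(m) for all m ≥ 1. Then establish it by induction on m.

Computing the first values: h(1) = 4 and h(2) = 40; gcd(4, 40) = 4, so d ≤ 4.
We prove 4 | -3^m + 7^m for all m ≥ 1 by induction on m.
For the base case m = 1: h(1) = 4 = 4·(1), so 4 | h(1).
For the inductive step, assume it holds for an arbitrary i ≥ 1, i.e. 4 | h(i). Then
7^{i+1} − 3^{i+1} = 7·7^i − 3·3^i = 7·(7^i − 3^i) + (4)·3^i. The first term is divisible by 4 by the inductive hypothesis, and the second term (4)·3^i is divisible by 4 since 4 | 4. Hence 4 | h(i+1).
By induction, the statement is established for all m ≥ 1.
Therefore the largest such d is 4.

d = 4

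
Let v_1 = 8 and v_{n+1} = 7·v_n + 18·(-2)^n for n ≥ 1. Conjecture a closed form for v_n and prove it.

Computing the first terms: v_1 = 8, v_2 = 20, v_3 = 212. This suggests v_n = (-2)^(n + 1) + 4·7^(n - 1).
When n = 1: the formula gives 8 = 8 = v_1.
For the inductive step, assume it holds for an arbitrary j ≥ 1, so v_j = (-2)^(j + 1) + 4·7^(j - 1).
Then v_{j+1} = 7·v_j + 18·(-2)^j = 7·((-2)^(j + 1) + 4·7^(j - 1)) + 18·(-2)^j = (-2)^(j + 2) + 4·7^j = (-2)^((j+1) + 1) + 4·7^((j+1) - 1),
which is the claimed formula at n = j+1.
By the principle of mathematical induction, the result holds for all n ≥ 1.

v_n = (-2)^(n + 1) + 4·7^(n - 1)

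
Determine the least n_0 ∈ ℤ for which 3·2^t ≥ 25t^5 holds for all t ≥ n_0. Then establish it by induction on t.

n_0 = 27

At t = 26: 201326592 < 297034400, so the inequality fails and n_0 ≥ 27. We prove 3·2^t ≥ 25t^5 for all t ≥ 27.
For the base case t = 27: 3·2^t = 402653184 and 25t^5 = 358722675, so 402653184 ≥ 358722675.
Suppose the result is true for t = r, so 3·2^r ≥ 25r^5.
Then 3·2^(r + 1) = 2·(3·2^r) ≥ 2·(25r^5).
Also, for r ≥ 27 we have 2·(25r^5) ≥ 25(r+1)^5, since 2 ≥ (1 + 1/r)^5 for all r ≥ 27.
Combining, 3·2^(r + 1) ≥ 25(r+1)^5.
This completes the induction.
Hence the smallest such n_0 is 27.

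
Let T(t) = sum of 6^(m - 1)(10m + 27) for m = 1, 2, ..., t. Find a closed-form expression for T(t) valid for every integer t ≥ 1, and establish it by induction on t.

T(t) = 6^t(2t + 5) - 5

We claim T(t) = 6^t(2t + 5) - 5 for all t ≥ 1.
When t = 1: T(1) = 37, and the closed form gives 37. They agree.
For the inductive step, assume it holds for an arbitrary m ≥ 1, so T(m) = 6^m(2m + 5) - 5.
Then T(m+1) = T(m) + (6^m(10m + 37)) = (6^m(2m + 5) - 5) + (6^m(10m + 37)).
Simplifying, T(m+1) = 12·6^m·m + 42·6^m - 5 = 6^(m+1)(2(m+1) + 5) - 5,
which is the closed form with t = m+1.
By the principle of mathematical induction, the result holds for all t ≥ 1.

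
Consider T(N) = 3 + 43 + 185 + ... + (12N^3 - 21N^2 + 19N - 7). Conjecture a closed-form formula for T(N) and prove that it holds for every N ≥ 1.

We claim T(N) = N(3N^3 - N^2 + 2N - 1) for all N ≥ 1.
Base case (N = 1): T(1) = 3, and the closed form gives 3. They agree.
Suppose the result is true for N = k, so T(k) = k(3k^3 - k^2 + 2k - 1).
Then T(k+1) = T(k) + (12k^3 + 15k^2 + 13k + 3) = (k(3k^3 - k^2 + 2k - 1)) + (12k^3 + 15k^2 + 13k + 3).
Simplifying, T(k+1) = (k + 1)(3k^3 + 8k^2 + 9k + 3) = (k+1)(3(k+1)^3 - (k+1)^2 + 2(k+1) - 1),
which is the closed form with N = k+1.
Hence, by induction on N, the claim holds for every N ≥ 1.

T(N) = N(3N^3 - N^2 + 2N - 1)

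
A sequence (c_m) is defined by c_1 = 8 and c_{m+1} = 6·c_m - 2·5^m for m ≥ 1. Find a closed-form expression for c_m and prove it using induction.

c_m = 2·5^m - 2·6^(m - 1)

Computing the first terms: c_1 = 8, c_2 = 38, c_3 = 178. This suggests c_m = 2·5^m - 2·6^(m - 1).
When m = 1: the formula gives 8 = 8 = c_1.
For the inductive step, assume it holds for an arbitrary r ≥ 1, so c_r = 2·5^r - 2·6^(r - 1).
Then c_{r+1} = 6·c_r - 2·5^r = 6·(2·5^r - 2·6^(r - 1)) - 2·5^r = 2·5^(r + 1) - 2·6^r = 2·5^(r+1) - 2·6^((r+1) - 1),
which is the claimed formula at m = r+1.
By induction, the statement is established for all m ≥ 1.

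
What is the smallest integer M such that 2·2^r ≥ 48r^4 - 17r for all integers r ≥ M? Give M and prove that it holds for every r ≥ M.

M = 23

At r = 22: 8388608 < 11243914, so the inequality fails and M ≥ 23. We prove 2·2^r ≥ 48r^4 - 17r for all r ≥ 23.
Base case (r = 23): 2·2^r = 16777216 and 48r^4 - 17r = 13431977, so 16777216 ≥ 13431977.
Inductive step: assume the claim holds for r = k, so 2·2^k ≥ 48k^4 - 17k.
Then 2·2^(k + 1) = 2·(2·2^k) ≥ 2·(48k^4 - 17k).
Also, for k ≥ 23 we have 2·(48k^4 - 17k) ≥ 48(k+1)^4 - 17(k+1), since 2·(48k^4 - 17k) − (48(k+1)^4 - 17(k+1)) = 48k^4 - 192k^3 - 288k^2 - 209k - 31, which is nonnegative for all k ≥ 23.
Combining, 2·2^(k + 1) ≥ 48(k+1)^4 - 17(k+1).
By induction, the statement is established for all r ≥ 23.
Hence the smallest such M is 23.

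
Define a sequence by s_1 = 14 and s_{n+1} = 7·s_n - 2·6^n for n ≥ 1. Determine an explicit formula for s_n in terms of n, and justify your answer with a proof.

Computing the first terms: s_1 = 14, s_2 = 86, s_3 = 530. This suggests s_n = 2·6^n + 2·7^(n - 1).
For the base case n = 1: the formula gives 14 = 14 = s_1.
Inductive step: assume the claim holds for n = k, so s_k = 2·6^k + 2·7^(k - 1).
Then s_{k+1} = 7·s_k - 2·6^k = 7·(2·6^k + 2·7^(k - 1)) - 2·6^k = 2·6^(k + 1) + 2·7^k = 2·6^(k+1) + 2·7^((k+1) - 1),
which is the claimed formula at n = k+1.
By the principle of mathematical induction, the result holds for all n ≥ 1.

s_n = 2·6^n + 2·7^(n - 1)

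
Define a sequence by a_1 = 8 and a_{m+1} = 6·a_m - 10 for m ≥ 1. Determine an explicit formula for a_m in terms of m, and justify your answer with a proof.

a_m = 6^m + 2

Computing the first terms: a_1 = 8, a_2 = 38, a_3 = 218. This suggests a_m = 6^m + 2.
Base step (m = 1): the formula gives 8 = 8 = a_1.
Inductive step: assume the claim holds for m = k, so a_k = 6^k + 2.
Then a_{k+1} = 6·a_k - 10 = 6·(6^k + 2) - 10 = 6^(k + 1) + 2,
which is the claimed formula at m = k+1.
By induction, the statement is established for all m ≥ 1.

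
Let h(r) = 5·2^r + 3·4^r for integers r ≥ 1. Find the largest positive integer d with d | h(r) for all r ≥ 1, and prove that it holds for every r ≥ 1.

Computing the first values: h(1) = 22 and h(2) = 68; gcd(22, 68) = 2, so d ≤ 2.
We prove 2 | 5·2^r + 3·4^r for all r ≥ 1 by induction on r.
When r = 1: h(1) = 22 = 2·(11), so 2 | h(1).
Inductive step: assume the claim holds for r = p, i.e. 2 | h(p). Then
h(p+1) − 4·h(p) = (5·2^(p+1) + 3·4^(p+1)) − 4·(5·2^p + 3·4^p) = (5)·2^p·(2 − 4) = (-10)·2^p. Since 2 | h(p) by the inductive hypothesis, 2 | 4·h(p); and 2 | -10 since -10 = 2·-5. Therefore 2 | h(p+1).
Hence, by induction on r, the claim holds for every r ≥ 1.
Therefore the largest such d is 2.

d = 2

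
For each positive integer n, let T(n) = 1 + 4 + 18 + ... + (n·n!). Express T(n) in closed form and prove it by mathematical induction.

T(n) = (n + 1)! - 1

We claim T(n) = (n + 1)! - 1 for all n ≥ 1.
For the base case n = 1: T(1) = 1, and the closed form gives 1. They agree.
Inductive step: suppose the statement holds for some p ≥ 1, so T(p) = (p + 1)! - 1.
Then T(p+1) = T(p) + ((p + 1)(p + 1)!) = ((p + 1)! - 1) + ((p + 1)(p + 1)!).
Simplifying, T(p+1) = ((p+1) + 1)! - 1,
which is the closed form with n = p+1.
This completes the induction.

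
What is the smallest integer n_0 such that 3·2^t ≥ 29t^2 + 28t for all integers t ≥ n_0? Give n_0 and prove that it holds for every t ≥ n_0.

At t = 10: 3072 < 3180, so the inequality fails and n_0 ≥ 11. We prove 3·2^t ≥ 29t^2 + 28t for all t ≥ 11.
For the base case t = 11: 3·2^t = 6144 and 29t^2 + 28t = 3817, so 6144 ≥ 3817.
For the inductive step, assume it holds for an arbitrary i ≥ 11, so 3·2^i ≥ 29i^2 + 28i.
Then 3·2^(i + 1) = 2·(3·2^i) ≥ 2·(29i^2 + 28i).
Also, for i ≥ 11 we have 2·(29i^2 + 28i) ≥ 29(i+1)^2 + 28(i+1), since 2·(29i^2 + 28i) − (29(i+1)^2 + 28(i+1)) = 29i^2 - 30i - 57, which is nonnegative for all i ≥ 11.
Combining, 3·2^(i + 1) ≥ 29(i+1)^2 + 28(i+1).
Hence, by induction on t, the claim holds for every t ≥ 11.
Hence the smallest such n_0 is 11.

n_0 = 11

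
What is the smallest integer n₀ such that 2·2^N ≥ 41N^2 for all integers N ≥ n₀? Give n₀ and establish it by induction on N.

n₀ = 12

At N = 11: 4096 < 4961, so the inequality fails and n₀ ≥ 12. We prove 2·2^N ≥ 41N^2 for all N ≥ 12.
When N = 12: 2·2^N = 8192 and 41N^2 = 5904, so 8192 ≥ 5904.
Inductive step: suppose the statement holds for some r ≥ 12, so 2·2^r ≥ 41r^2.
Then 2·2^(r + 1) = 2·(2·2^r) ≥ 2·(41r^2).
Also, for r ≥ 12 we have 2·(41r^2) ≥ 41(r+1)^2, since 2 ≥ (1 + 1/r)^2 for all r ≥ 12.
Combining, 2·2^(r + 1) ≥ 41(r+1)^2.
By induction, the statement is established for all N ≥ 12.
Hence the smallest such n₀ is 12.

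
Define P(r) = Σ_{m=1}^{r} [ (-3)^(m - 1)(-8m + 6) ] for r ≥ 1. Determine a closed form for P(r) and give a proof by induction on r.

We claim P(r) = (-3)^r(2r - 1) + 1 for all r ≥ 1.
For the base case r = 1: P(1) = -2, and the closed form gives -2. They agree.
Inductive step: assume the claim holds for r = m, so P(m) = (-3)^m(2m - 1) + 1.
Then P(m+1) = P(m) + ((-3)^m(-8m - 2)) = ((-3)^m(2m - 1) + 1) + ((-3)^m(-8m - 2)).
Simplifying, P(m+1) = -6(-3)^m·m - 3(-3)^m + 1 = (-3)^(m+1)(2(m+1) - 1) + 1,
which is the closed form with r = m+1.
This completes the induction.

P(r) = (-3)^r(2r - 1) + 1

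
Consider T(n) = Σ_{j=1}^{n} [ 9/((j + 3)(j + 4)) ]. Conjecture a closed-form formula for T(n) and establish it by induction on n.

We claim T(n) = 9n/(4(n + 4)) for all n ≥ 1.
Base case (n = 1): T(1) = 9/20, and the closed form gives 9/20. They agree.
For the inductive step, assume it holds for an arbitrary j ≥ 1, so T(j) = 9j/(4(j + 4)).
Then T(j+1) = T(j) + (9/((j + 4)(j + 5))) = (9j/(4(j + 4))) + (9/((j + 4)(j + 5))).
Simplifying, T(j+1) = 9(j + 1)/(4(j + 5)) = 9(j+1)/(4((j+1) + 4)),
which is the closed form with n = j+1.
This completes the induction.

T(n) = 9n/(4(n + 4))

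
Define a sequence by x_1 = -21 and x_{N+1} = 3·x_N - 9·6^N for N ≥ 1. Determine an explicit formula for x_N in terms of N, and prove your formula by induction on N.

Computing the first terms: x_1 = -21, x_2 = -117, x_3 = -675. This suggests x_N = -3^N - 3·6^N.
Base case (N = 1): the formula gives -21 = -21 = x_1.
For the inductive step, assume it holds for an arbitrary k ≥ 1, so x_k = -3^k - 3·6^k.
Then x_{k+1} = 3·x_k - 9·6^k = 3·(-3^k - 3·6^k) - 9·6^k = -3^(k + 1) - 3·6^(k + 1),
which is the claimed formula at N = k+1.
This completes the induction.

x_N = -3^N - 3·6^N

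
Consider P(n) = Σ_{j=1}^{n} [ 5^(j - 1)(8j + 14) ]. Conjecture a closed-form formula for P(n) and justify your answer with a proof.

We claim P(n) = 5^n(2n + 3) - 3 for all n ≥ 1.
When n = 1: P(1) = 22, and the closed form gives 22. They agree.
Suppose the result is true for n = j, so P(j) = 5^j(2j + 3) - 3.
Then P(j+1) = P(j) + (5^j(8j + 22)) = (5^j(2j + 3) - 3) + (5^j(8j + 22)).
Simplifying, P(j+1) = 10·5^j·j + 25·5^j - 3 = 5^(j+1)(2(j+1) + 3) - 3,
which is the closed form with n = j+1.
By induction, the statement is established for all n ≥ 1.

P(n) = 5^n(2n + 3) - 3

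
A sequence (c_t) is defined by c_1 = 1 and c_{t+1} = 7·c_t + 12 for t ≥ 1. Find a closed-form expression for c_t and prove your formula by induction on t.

Computing the first terms: c_1 = 1, c_2 = 19, c_3 = 145. This suggests c_t = 3·7^(t - 1) - 2.
For the base case t = 1: the formula gives 1 = 1 = c_1.
Suppose the result is true for t = j, so c_j = 3·7^(j - 1) - 2.
Then c_{j+1} = 7·c_j + 12 = 7·(3·7^(j - 1) - 2) + 12 = 3·7^j - 2 = 3·7^((j+1) - 1) - 2,
which is the claimed formula at t = j+1.
By the principle of mathematical induction, the result holds for all t ≥ 1.

c_t = 3·7^(t - 1) - 2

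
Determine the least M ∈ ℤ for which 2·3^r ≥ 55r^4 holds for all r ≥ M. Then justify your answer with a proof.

M = 13

At r = 12: 1062882 < 1140480, so the inequality fails and M ≥ 13. We prove 2·3^r ≥ 55r^4 for all r ≥ 13.
For the base case r = 13: 2·3^r = 3188646 and 55r^4 = 1570855, so 3188646 ≥ 1570855.
Inductive step: assume the claim holds for r = m, so 2·3^m ≥ 55m^4.
Then 2·3^(m + 1) = 3·(2·3^m) ≥ 3·(55m^4).
Also, for m ≥ 13 we have 3·(55m^4) ≥ 55(m+1)^4, since 3 ≥ (1 + 1/m)^4 for all m ≥ 13.
Combining, 2·3^(m + 1) ≥ 55(m+1)^4.
By induction, the statement is established for all r ≥ 13.
Hence the smallest such M is 13.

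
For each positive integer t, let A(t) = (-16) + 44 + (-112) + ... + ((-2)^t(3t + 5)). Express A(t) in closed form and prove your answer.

A(t) = 2(-2)^t(t + 2) - 4

We claim A(t) = 2(-2)^t(t + 2) - 4 for all t ≥ 1.
Base case (t = 1): A(1) = -16, and the closed form gives -16. They agree.
Suppose the result is true for t = k, so A(k) = 2(-2)^k(k + 2) - 4.
Then A(k+1) = A(k) + ((-2)^(k + 1)(3k + 8)) = (2(-2)^k(k + 2) - 4) + ((-2)^(k + 1)(3k + 8)).
Simplifying, A(k+1) = -4(-2)^k·k - 12(-2)^k - 4 = 2(-2)^(k+1)((k+1) + 2) - 4,
which is the closed form with t = k+1.
This completes the induction.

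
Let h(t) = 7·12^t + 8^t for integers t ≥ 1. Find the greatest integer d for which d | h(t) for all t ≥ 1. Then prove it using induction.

d = 4

Computing the first values: h(1) = 92 and h(2) = 1072; gcd(92, 1072) = 4, so d ≤ 4.
We prove 4 | 7·12^t + 8^t for all t ≥ 1 by induction on t.
For the base case t = 1: h(1) = 92 = 4·(23), so 4 | h(1).
Suppose the result is true for t = p, i.e. 4 | h(p). Then
h(p+1) − 12·h(p) = (7·12^(p+1) + 8^(p+1)) − 12·(7·12^p + 8^p) = (1)·8^p·(8 − 12) = (-4)·8^p. Since 4 | h(p) by the inductive hypothesis, 4 | 12·h(p); and 4 | -4 since -4 = 4·-1. Therefore 4 | h(p+1).
By induction, the statement is established for all t ≥ 1.
Therefore the largest such d is 4.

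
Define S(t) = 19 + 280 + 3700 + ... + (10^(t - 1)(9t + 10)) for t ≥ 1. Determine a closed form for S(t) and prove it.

S(t) = 10^t(t + 1) - 1

We claim S(t) = 10^t(t + 1) - 1 for all t ≥ 1.
Base case (t = 1): S(1) = 19, and the closed form gives 19. They agree.
Suppose the result is true for t = k, so S(k) = 10^k(k + 1) - 1.
Then S(k+1) = S(k) + (10^k(9k + 19)) = (10^k(k + 1) - 1) + (10^k(9k + 19)).
Simplifying, S(k+1) = 10·10^k·k + 20·10^k - 1 = 10^(k+1)((k+1) + 1) - 1,
which is the closed form with t = k+1.
Hence, by induction on t, the claim holds for every t ≥ 1.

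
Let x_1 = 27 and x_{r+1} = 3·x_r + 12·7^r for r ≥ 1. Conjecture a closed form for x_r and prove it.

x_r = 2·3^r + 3·7^r

Computing the first terms: x_1 = 27, x_2 = 165, x_3 = 1083. This suggests x_r = 2·3^r + 3·7^r.
Base case (r = 1): the formula gives 27 = 27 = x_1.
Inductive step: suppose the statement holds for some k ≥ 1, so x_k = 2·3^k + 3·7^k.
Then x_{k+1} = 3·x_k + 12·7^k = 3·(2·3^k + 3·7^k) + 12·7^k = 2·3^(k + 1) + 3·7^(k + 1),
which is the claimed formula at r = k+1.
This completes the induction.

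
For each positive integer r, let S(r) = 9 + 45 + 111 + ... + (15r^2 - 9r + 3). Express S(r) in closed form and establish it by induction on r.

We claim S(r) = r(5r^2 + 3r + 1) for all r ≥ 1.
When r = 1: S(1) = 9, and the closed form gives 9. They agree.
Inductive step: assume the claim holds for r = m, so S(m) = m(5m^2 + 3m + 1).
Then S(m+1) = S(m) + (15m^2 + 21m + 9) = (m(5m^2 + 3m + 1)) + (15m^2 + 21m + 9).
Simplifying, S(m+1) = (m + 1)(5m^2 + 13m + 9) = (m+1)(5(m+1)^2 + 3(m+1) + 1),
which is the closed form with r = m+1.
This completes the induction.

S(r) = r(5r^2 + 3r + 1)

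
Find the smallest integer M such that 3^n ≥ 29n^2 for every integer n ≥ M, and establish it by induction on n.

M = 7

At n = 6: 729 < 1044, so the inequality fails and M ≥ 7. We prove 3^n ≥ 29n^2 for all n ≥ 7.
Base case (n = 7): 3^n = 2187 and 29n^2 = 1421, so 2187 ≥ 1421.
Suppose the result is true for n = m, so 3^m ≥ 29m^2.
Then 3^(m + 1) = 3·(3^m) ≥ 3·(29m^2).
Also, for m ≥ 7 we have 3·(29m^2) ≥ 29(m+1)^2, since 3 ≥ (1 + 1/m)^2 for all m ≥ 7.
Combining, 3^(m + 1) ≥ 29(m+1)^2.
By induction, the statement is established for all n ≥ 7.
Hence the smallest such M is 7.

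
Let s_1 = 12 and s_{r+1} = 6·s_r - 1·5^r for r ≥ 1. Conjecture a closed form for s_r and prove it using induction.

Computing the first terms: s_1 = 12, s_2 = 67, s_3 = 377. This suggests s_r = 5^r + 7·6^(r - 1).
Base step (r = 1): the formula gives 12 = 12 = s_1.
Suppose the result is true for r = j, so s_j = 5^j + 7·6^(j - 1).
Then s_{j+1} = 6·s_j - 1·5^j = 6·(5^j + 7·6^(j - 1)) - 1·5^j = 5^(j + 1) + 7·6^j = 5^(j+1) + 7·6^((j+1) - 1),
which is the claimed formula at r = j+1.
By the principle of mathematical induction, the result holds for all r ≥ 1.

s_r = 5^r + 7·6^(r - 1)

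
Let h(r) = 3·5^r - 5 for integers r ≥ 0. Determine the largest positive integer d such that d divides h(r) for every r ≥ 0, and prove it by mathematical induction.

d = 2

Computing the first values: h(0) = -2 and h(1) = 10; gcd(-2, 10) = 2, so d ≤ 2.
We prove 2 | 3·5^r - 5 for all r ≥ 0 by induction on r.
When r = 0: h(0) = -2 = 2·(-1), so 2 | h(0).
Inductive step: assume the claim holds for r = m, i.e. 2 | h(m). Then
h(m+1) = 3·5^(m+1) - 5 = 5·(3·5^m - 5) + 20 = 5·h(m) + 20. The first term is divisible by 2 by the inductive hypothesis, and 20 is divisible by 2. Hence 2 | h(m+1).
This completes the induction.
Therefore the largest such d is 2.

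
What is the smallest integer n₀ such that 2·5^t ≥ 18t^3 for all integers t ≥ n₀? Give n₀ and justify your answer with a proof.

n₀ = 4

At t = 3: 250 < 486, so the inequality fails and n₀ ≥ 4. We prove 2·5^t ≥ 18t^3 for all t ≥ 4.
When t = 4: 2·5^t = 1250 and 18t^3 = 1152, so 1250 ≥ 1152.
Inductive step: assume the claim holds for t = j, so 2·5^j ≥ 18j^3.
Then 2·5^(j + 1) = 5·(2·5^j) ≥ 5·(18j^3).
Also, for j ≥ 4 we have 5·(18j^3) ≥ 18(j+1)^3, since 5 ≥ (1 + 1/j)^3 for all j ≥ 4.
Combining, 2·5^(j + 1) ≥ 18(j+1)^3.
Hence, by induction on t, the claim holds for every t ≥ 4.
Hence the smallest such n₀ is 4.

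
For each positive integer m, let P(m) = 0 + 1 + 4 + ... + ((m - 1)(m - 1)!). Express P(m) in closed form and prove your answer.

P(m) = m! - 1

We claim P(m) = m! - 1 for all m ≥ 1.
Base step (m = 1): P(1) = 0, and the closed form gives 0. They agree.
For the inductive step, assume it holds for an arbitrary r ≥ 1, so P(r) = r! - 1.
Then P(r+1) = P(r) + (r·r!) = (r! - 1) + (r·r!).
Simplifying, P(r+1) = (r+1)! - 1,
which is the closed form with m = r+1.
This completes the induction.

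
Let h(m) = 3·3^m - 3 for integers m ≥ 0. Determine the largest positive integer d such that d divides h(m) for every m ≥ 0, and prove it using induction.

d = 6

Computing the first values: h(0) = 0 and h(1) = 6; gcd(0, 6) = 6, so d ≤ 6.
We prove 6 | 3·3^m - 3 for all m ≥ 0 by induction on m.
Base case (m = 0): h(0) = 0 = 6·(0), so 6 | h(0).
Inductive step: suppose the statement holds for some j ≥ 0, i.e. 6 | h(j). Then
h(j+1) = 3·3^(j+1) - 3 = 3·(3·3^j - 3) + 6 = 3·h(j) + 6. The first term is divisible by 6 by the inductive hypothesis, and 6 is divisible by 6. Hence 6 | h(j+1).
Hence, by induction on m, the claim holds for every m ≥ 0.
Therefore the largest such d is 6.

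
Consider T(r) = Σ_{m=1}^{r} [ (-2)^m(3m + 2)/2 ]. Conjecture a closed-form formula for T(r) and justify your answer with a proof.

T(r) = (-2)^r(r + 1) - 1

We claim T(r) = (-2)^r(r + 1) - 1 for all r ≥ 1.
When r = 1: T(1) = -5, and the closed form gives -5. They agree.
Inductive step: assume the claim holds for r = m, so T(m) = (-2)^m(m + 1) - 1.
Then T(m+1) = T(m) + ((-2)^m(-3m - 5)) = ((-2)^m(m + 1) - 1) + ((-2)^m(-3m - 5)).
Simplifying, T(m+1) = -2(-2)^m·m - 4(-2)^m - 1 = (-2)^(m+1)((m+1) + 1) - 1,
which is the closed form with r = m+1.
Hence, by induction on r, the claim holds for every r ≥ 1.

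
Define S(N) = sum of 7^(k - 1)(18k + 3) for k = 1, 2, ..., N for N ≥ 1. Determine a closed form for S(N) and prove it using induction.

S(N) = 3·7^N·N

We claim S(N) = 3·7^N·N for all N ≥ 1.
Base step (N = 1): S(1) = 21, and the closed form gives 21. They agree.
Suppose the result is true for N = k, so S(k) = 3·7^k·k.
Then S(k+1) = S(k) + (7^k(18k + 21)) = (3·7^k·k) + (7^k(18k + 21)).
Simplifying, S(k+1) = 21·7^k(k + 1) = 3·7^(k+1)·(k+1),
which is the closed form with N = k+1.
Hence, by induction on N, the claim holds for every N ≥ 1.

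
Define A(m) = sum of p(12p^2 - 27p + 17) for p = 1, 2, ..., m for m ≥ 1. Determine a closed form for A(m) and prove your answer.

A(m) = m(m + 1)(3m^2 - 6m + 4)

We claim A(m) = m(m + 1)(3m^2 - 6m + 4) for all m ≥ 1.
For the base case m = 1: A(1) = 2, and the closed form gives 2. They agree.
For the inductive step, assume it holds for an arbitrary p ≥ 1, so A(p) = p(3p^3 - 3p^2 - 2p + 4).
Then A(p+1) = A(p) + (12p^3 + 9p^2 - p + 2) = (p(3p^3 - 3p^2 - 2p + 4)) + (12p^3 + 9p^2 - p + 2).
Simplifying, A(p+1) = (p + 1)(p + 2)(3p^2 + 1) = (p+1)((p+1) + 1)(3(p+1)^2 - 6(p+1) + 4),
which is the closed form with m = p+1.
By induction, the statement is established for all m ≥ 1.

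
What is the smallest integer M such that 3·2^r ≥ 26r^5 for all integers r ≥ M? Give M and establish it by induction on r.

At r = 26: 201326592 < 308915776, so the inequality fails and M ≥ 27. We prove 3·2^r ≥ 26r^5 for all r ≥ 27.
Base case (r = 27): 3·2^r = 402653184 and 26r^5 = 373071582, so 402653184 ≥ 373071582.
For the inductive step, assume it holds for an arbitrary j ≥ 27, so 3·2^j ≥ 26j^5.
Then 3·2^(j + 1) = 2·(3·2^j) ≥ 2·(26j^5).
Also, for j ≥ 27 we have 2·(26j^5) ≥ 26(j+1)^5, since 2 ≥ (1 + 1/j)^5 for all j ≥ 27.
Combining, 3·2^(j + 1) ≥ 26(j+1)^5.
By induction, the statement is established for all r ≥ 27.
Hence the smallest such M is 27.

M = 27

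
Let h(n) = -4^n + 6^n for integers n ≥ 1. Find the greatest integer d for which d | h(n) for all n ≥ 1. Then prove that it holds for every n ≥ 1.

d = 2

Computing the first values: h(1) = 2 and h(2) = 20; gcd(2, 20) = 2, so d ≤ 2.
We prove 2 | -4^n + 6^n for all n ≥ 1 by induction on n.
Base step (n = 1): h(1) = 2 = 2·(1), so 2 | h(1).
Inductive step: assume the claim holds for n = m, i.e. 2 | h(m). Then
6^{m+1} − 4^{m+1} = 6·6^m − 4·4^m = 6·(6^m − 4^m) + (2)·4^m. The first term is divisible by 2 by the inductive hypothesis, and the second term (2)·4^m is divisible by 2 since 2 | 2. Hence 2 | h(m+1).
Hence, by induction on n, the claim holds for every n ≥ 1.
Therefore the largest such d is 2.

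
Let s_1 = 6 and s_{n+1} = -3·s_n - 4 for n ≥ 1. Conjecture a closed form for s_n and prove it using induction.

s_n = 7(-3)^(n - 1) - 1

Computing the first terms: s_1 = 6, s_2 = -22, s_3 = 62. This suggests s_n = 7(-3)^(n - 1) - 1.
Base case (n = 1): the formula gives 6 = 6 = s_1.
Suppose the result is true for n = m, so s_m = 7(-3)^(m - 1) - 1.
Then s_{m+1} = -3·s_m - 4 = -3·(7(-3)^(m - 1) - 1) - 4 = 7(-3)^m - 1 = 7(-3)^((m+1) - 1) - 1,
which is the claimed formula at n = m+1.
This completes the induction.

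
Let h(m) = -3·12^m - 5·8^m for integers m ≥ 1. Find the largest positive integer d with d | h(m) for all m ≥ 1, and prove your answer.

d = 4

Computing the first values: h(1) = -76 and h(2) = -752; gcd(-76, -752) = 4, so d ≤ 4.
We prove 4 | -3·12^m - 5·8^m for all m ≥ 1 by induction on m.
When m = 1: h(1) = -76 = 4·(-19), so 4 | h(1).
Inductive step: assume the claim holds for m = j, i.e. 4 | h(j). Then
h(j+1) − 12·h(j) = (-3·12^(j+1) - 5·8^(j+1)) − 12·(-3·12^j - 5·8^j) = (-5)·8^j·(8 − 12) = (20)·8^j. Since 4 | h(j) by the inductive hypothesis, 4 | 12·h(j); and 4 | 20 since 20 = 4·5. Therefore 4 | h(j+1).
This completes the induction.
Therefore the largest such d is 4.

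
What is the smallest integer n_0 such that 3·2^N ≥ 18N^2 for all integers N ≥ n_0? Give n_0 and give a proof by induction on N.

n_0 = 9

At N = 8: 768 < 1152, so the inequality fails and n_0 ≥ 9. We prove 3·2^N ≥ 18N^2 for all N ≥ 9.
Base case (N = 9): 3·2^N = 1536 and 18N^2 = 1458, so 1536 ≥ 1458.
For the inductive step, assume it holds for an arbitrary j ≥ 9, so 3·2^j ≥ 18j^2.
Then 3·2^(j + 1) = 2·(3·2^j) ≥ 2·(18j^2).
Also, for j ≥ 9 we have 2·(18j^2) ≥ 18(j+1)^2, since 2 ≥ (1 + 1/j)^2 for all j ≥ 9.
Combining, 3·2^(j + 1) ≥ 18(j+1)^2.
By induction, the statement is established for all N ≥ 9.
Hence the smallest such n_0 is 9.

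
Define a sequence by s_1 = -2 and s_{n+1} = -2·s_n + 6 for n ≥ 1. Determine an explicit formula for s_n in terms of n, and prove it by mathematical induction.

s_n = -(-2)^(n + 1) + 2

Computing the first terms: s_1 = -2, s_2 = 10, s_3 = -14. This suggests s_n = -(-2)^(n + 1) + 2.
Base case (n = 1): the formula gives -2 = -2 = s_1.
Suppose the result is true for n = k, so s_k = -(-2)^(k + 1) + 2.
Then s_{k+1} = -2·s_k + 6 = -2·(-(-2)^(k + 1) + 2) + 6 = -(-2)^(k + 2) + 2 = -(-2)^((k+1) + 1) + 2,
which is the claimed formula at n = k+1.
This completes the induction.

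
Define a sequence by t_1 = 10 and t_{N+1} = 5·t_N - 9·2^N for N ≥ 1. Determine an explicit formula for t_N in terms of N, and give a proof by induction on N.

Computing the first terms: t_1 = 10, t_2 = 32, t_3 = 124. This suggests t_N = 3·2^N + 4·5^(N - 1).
Base step (N = 1): the formula gives 10 = 10 = t_1.
Inductive step: suppose the statement holds for some j ≥ 1, so t_j = 3·2^j + 4·5^(j - 1).
Then t_{j+1} = 5·t_j - 9·2^j = 5·(3·2^j + 4·5^(j - 1)) - 9·2^j = 3·2^(j + 1) + 4·5^j = 3·2^(j+1) + 4·5^((j+1) - 1),
which is the claimed formula at N = j+1.
By the principle of mathematical induction, the result holds for all N ≥ 1.

t_N = 3·2^N + 4·5^(N - 1)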